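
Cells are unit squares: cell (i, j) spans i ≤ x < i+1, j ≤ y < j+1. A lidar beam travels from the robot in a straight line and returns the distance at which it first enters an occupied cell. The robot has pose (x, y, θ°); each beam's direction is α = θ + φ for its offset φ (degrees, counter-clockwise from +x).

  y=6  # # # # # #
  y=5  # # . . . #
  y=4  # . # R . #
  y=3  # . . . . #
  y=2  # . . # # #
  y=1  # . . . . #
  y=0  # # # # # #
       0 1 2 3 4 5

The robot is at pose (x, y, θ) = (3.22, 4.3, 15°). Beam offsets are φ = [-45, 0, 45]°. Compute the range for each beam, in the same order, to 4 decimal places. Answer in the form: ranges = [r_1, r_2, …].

ranges = [2.0554, 1.8428, 1.9630]

beam 1: φ=-45°, α=330°
  direction (0.8660, -0.5000); cell (3,4); t to first gridline: x 0.9007, y 0.6000 (then +1.1547 / +2.0000)
    (3,3) via y @ 0.6000
    (4,3) via x @ 0.9007
    (5,3) via x @ 2.0554  # hit
  → r_1 = 2.0554
beam 2: φ=0°, α=15°
  direction (0.9659, 0.2588); cell (3,4); t to first gridline: x 0.8075, y 2.7046 (then +1.0353 / +3.8637)
    (4,4) via x @ 0.8075
    (5,4) via x @ 1.8428  # hit
  → r_2 = 1.8428
beam 3: φ=45°, α=60°
  direction (0.5000, 0.8660); cell (3,4); t to first gridline: x 1.5600, y 0.8083 (then +2.0000 / +1.1547)
    (3,5) via y @ 0.8083
    (4,5) via x @ 1.5600
    (4,6) via y @ 1.9630  # hit
  → r_3 = 1.9630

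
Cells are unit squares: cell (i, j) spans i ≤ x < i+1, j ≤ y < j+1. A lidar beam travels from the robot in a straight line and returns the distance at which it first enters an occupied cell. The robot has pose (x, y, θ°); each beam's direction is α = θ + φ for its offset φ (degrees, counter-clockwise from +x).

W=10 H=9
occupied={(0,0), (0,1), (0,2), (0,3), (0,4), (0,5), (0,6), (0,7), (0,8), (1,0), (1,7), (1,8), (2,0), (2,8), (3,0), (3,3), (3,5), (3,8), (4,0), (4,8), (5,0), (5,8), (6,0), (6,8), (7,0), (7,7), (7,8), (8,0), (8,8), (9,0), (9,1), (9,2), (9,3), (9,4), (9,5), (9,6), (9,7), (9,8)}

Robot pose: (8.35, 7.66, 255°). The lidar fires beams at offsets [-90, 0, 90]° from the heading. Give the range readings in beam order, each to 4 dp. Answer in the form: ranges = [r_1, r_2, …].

beam 1: φ=-90°, α=165°
  cosα=-0.9659 sinα=0.2588 | (8,7) | tMaxX 0.3623 tMaxY 1.3137 | tΔX 1.0353 tΔY 3.8637
    t=0.3623 [x] (7,7) — stop
  → r_1 = 0.3623
beam 2: φ=0°, α=255°
  cosα=-0.2588 sinα=-0.9659 | (8,7) | tMaxX 1.3523 tMaxY 0.6833 | tΔX 3.8637 tΔY 1.0353
    t=0.6833 [y] (8,6)
    t=1.3523 [x] (7,6)
    t=1.7186 [y] (7,5)
    t=2.7538 [y] (7,4)
    t=3.7891 [y] (7,3)
    t=4.8244 [y] (7,2)
    t=5.2160 [x] (6,2)
    t=5.8597 [y] (6,1)
    t=6.8949 [y] (6,0) — stop
  → r_2 = 6.8949
beam 3: φ=90°, α=345°
  cosα=0.9659 sinα=-0.2588 | (8,7) | tMaxX 0.6729 tMaxY 2.5500 | tΔX 1.0353 tΔY 3.8637
    t=0.6729 [x] (9,7) — stop
  → r_3 = 0.6729

ranges = [0.3623, 6.8949, 0.6729]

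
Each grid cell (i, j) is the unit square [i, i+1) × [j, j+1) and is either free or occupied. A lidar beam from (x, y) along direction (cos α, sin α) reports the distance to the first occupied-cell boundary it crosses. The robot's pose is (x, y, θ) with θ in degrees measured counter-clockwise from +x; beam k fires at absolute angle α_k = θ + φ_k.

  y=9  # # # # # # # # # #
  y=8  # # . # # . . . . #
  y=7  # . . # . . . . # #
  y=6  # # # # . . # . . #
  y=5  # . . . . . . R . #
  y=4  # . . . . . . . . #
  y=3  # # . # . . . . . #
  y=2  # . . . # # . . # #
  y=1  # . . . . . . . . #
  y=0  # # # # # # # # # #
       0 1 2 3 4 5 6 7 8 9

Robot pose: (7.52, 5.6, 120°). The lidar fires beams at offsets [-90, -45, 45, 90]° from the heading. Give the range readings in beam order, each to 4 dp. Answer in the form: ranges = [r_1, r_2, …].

ranges = [1.7090, 1.8546, 1.5455, 4.0645]

beam 1: φ=-90°, α=30°
  cosα=0.8660 sinα=0.5000 | (7,5) | tMaxX 0.5543 tMaxY 0.8000 | tΔX 1.1547 tΔY 2.0000
    t=0.5543 [x] (8,5)
    t=0.8000 [y] (8,6)
    t=1.7090 [x] (9,6) — stop
  → r_1 = 1.7090
beam 2: φ=-45°, α=75°
  cosα=0.2588 sinα=0.9659 | (7,5) | tMaxX 1.8546 tMaxY 0.4141 | tΔX 3.8637 tΔY 1.0353
    t=0.4141 [y] (7,6)
    t=1.4494 [y] (7,7)
    t=1.8546 [x] (8,7) — stop
  → r_2 = 1.8546
beam 3: φ=45°, α=165°
  cosα=-0.9659 sinα=0.2588 | (7,5) | tMaxX 0.5383 tMaxY 1.5455 | tΔX 1.0353 tΔY 3.8637
    t=0.5383 [x] (6,5)
    t=1.5455 [y] (6,6) — stop
  → r_3 = 1.5455
beam 4: φ=90°, α=210°
  cosα=-0.8660 sinα=-0.5000 | (7,5) | tMaxX 0.6004 tMaxY 1.2000 | tΔX 1.1547 tΔY 2.0000
    t=0.6004 [x] (6,5)
    t=1.2000 [y] (6,4)
    t=1.7551 [x] (5,4)
    t=2.9098 [x] (4,4)
    t=3.2000 [y] (4,3)
    t=4.0645 [x] (3,3) — stop
  → r_4 = 4.0645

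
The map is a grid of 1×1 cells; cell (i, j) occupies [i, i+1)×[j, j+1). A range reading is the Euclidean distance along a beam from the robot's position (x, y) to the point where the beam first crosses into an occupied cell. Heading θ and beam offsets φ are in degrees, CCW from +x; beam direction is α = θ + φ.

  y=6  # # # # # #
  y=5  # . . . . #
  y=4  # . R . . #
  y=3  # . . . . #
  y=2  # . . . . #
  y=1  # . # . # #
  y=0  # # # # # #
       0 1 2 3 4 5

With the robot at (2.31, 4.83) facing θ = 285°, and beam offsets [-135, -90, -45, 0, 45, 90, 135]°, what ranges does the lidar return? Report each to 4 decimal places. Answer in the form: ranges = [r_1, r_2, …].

beam 1: φ=-135°, α=150°
  cosα=-0.8660 sinα=0.5000 | (2,4) | tMaxX 0.3580 tMaxY 0.3400 | tΔX 1.1547 tΔY 2.0000
    t=0.3400 [y] (2,5)
    t=0.3580 [x] (1,5)
    t=1.5127 [x] (0,5) — stop
  → r_1 = 1.5127
beam 2: φ=-90°, α=195°
  cosα=-0.9659 sinα=-0.2588 | (2,4) | tMaxX 0.3209 tMaxY 3.2069 | tΔX 1.0353 tΔY 3.8637
    t=0.3209 [x] (1,4)
    t=1.3562 [x] (0,4) — stop
  → r_2 = 1.3562
beam 3: φ=-45°, α=240°
  cosα=-0.5000 sinα=-0.8660 | (2,4) | tMaxX 0.6200 tMaxY 0.9584 | tΔX 2.0000 tΔY 1.1547
    t=0.6200 [x] (1,4)
    t=0.9584 [y] (1,3)
    t=2.1131 [y] (1,2)
    t=2.6200 [x] (0,2) — stop
  → r_3 = 2.6200
beam 4: φ=0°, α=285°
  cosα=0.2588 sinα=-0.9659 | (2,4) | tMaxX 2.6660 tMaxY 0.8593 | tΔX 3.8637 tΔY 1.0353
    t=0.8593 [y] (2,3)
    t=1.8946 [y] (2,2)
    t=2.6660 [x] (3,2)
    t=2.9298 [y] (3,1)
    t=3.9651 [y] (3,0) — stop
  → r_4 = 3.9651
beam 5: φ=45°, α=330°
  cosα=0.8660 sinα=-0.5000 | (2,4) | tMaxX 0.7967 tMaxY 1.6600 | tΔX 1.1547 tΔY 2.0000
    t=0.7967 [x] (3,4)
    t=1.6600 [y] (3,3)
    t=1.9514 [x] (4,3)
    t=3.1061 [x] (5,3) — stop
  → r_5 = 3.1061
beam 6: φ=90°, α=15°
  cosα=0.9659 sinα=0.2588 | (2,4) | tMaxX 0.7143 tMaxY 0.6568 | tΔX 1.0353 tΔY 3.8637
    t=0.6568 [y] (2,5)
    t=0.7143 [x] (3,5)
    t=1.7496 [x] (4,5)
    t=2.7849 [x] (5,5) — stop
  → r_6 = 2.7849
beam 7: φ=135°, α=60°
  cosα=0.5000 sinα=0.8660 | (2,4) | tMaxX 1.3800 tMaxY 0.1963 | tΔX 2.0000 tΔY 1.1547
    t=0.1963 [y] (2,5)
    t=1.3510 [y] (2,6) — stop
  → r_7 = 1.3510

ranges = [1.5127, 1.3562, 2.6200, 3.9651, 3.1061, 2.7849, 1.3510]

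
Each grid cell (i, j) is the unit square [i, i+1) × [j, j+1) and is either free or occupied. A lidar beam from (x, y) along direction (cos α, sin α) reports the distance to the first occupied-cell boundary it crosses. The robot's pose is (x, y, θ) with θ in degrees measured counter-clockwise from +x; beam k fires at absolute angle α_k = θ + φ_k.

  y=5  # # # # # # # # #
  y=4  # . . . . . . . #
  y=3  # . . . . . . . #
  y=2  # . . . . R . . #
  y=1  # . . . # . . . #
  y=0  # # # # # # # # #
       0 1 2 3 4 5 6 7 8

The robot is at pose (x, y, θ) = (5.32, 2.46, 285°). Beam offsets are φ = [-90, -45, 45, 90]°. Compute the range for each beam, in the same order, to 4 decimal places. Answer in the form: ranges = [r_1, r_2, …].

ranges = [4.4724, 0.6400, 2.9200, 2.7745]

beam 1: φ=-90°, α=195°
  cosα=-0.9659 sinα=-0.2588 | (5,2) | tMaxX 0.3313 tMaxY 1.7773 | tΔX 1.0353 tΔY 3.8637
    t=0.3313 [x] (4,2)
    t=1.3666 [x] (3,2)
    t=1.7773 [y] (3,1)
    t=2.4018 [x] (2,1)
    t=3.4371 [x] (1,1)
    t=4.4724 [x] (0,1) — stop
  → r_1 = 4.4724
beam 2: φ=-45°, α=240°
  cosα=-0.5000 sinα=-0.8660 | (5,2) | tMaxX 0.6400 tMaxY 0.5312 | tΔX 2.0000 tΔY 1.1547
    t=0.5312 [y] (5,1)
    t=0.6400 [x] (4,1) — stop
  → r_2 = 0.6400
beam 3: φ=45°, α=330°
  cosα=0.8660 sinα=-0.5000 | (5,2) | tMaxX 0.7852 tMaxY 0.9200 | tΔX 1.1547 tΔY 2.0000
    t=0.7852 [x] (6,2)
    t=0.9200 [y] (6,1)
    t=1.9399 [x] (7,1)
    t=2.9200 [y] (7,0) — stop
  → r_3 = 2.9200
beam 4: φ=90°, α=15°
  cosα=0.9659 sinα=0.2588 | (5,2) | tMaxX 0.7040 tMaxY 2.0864 | tΔX 1.0353 tΔY 3.8637
    t=0.7040 [x] (6,2)
    t=1.7393 [x] (7,2)
    t=2.0864 [y] (7,3)
    t=2.7745 [x] (8,3) — stop
  → r_4 = 2.7745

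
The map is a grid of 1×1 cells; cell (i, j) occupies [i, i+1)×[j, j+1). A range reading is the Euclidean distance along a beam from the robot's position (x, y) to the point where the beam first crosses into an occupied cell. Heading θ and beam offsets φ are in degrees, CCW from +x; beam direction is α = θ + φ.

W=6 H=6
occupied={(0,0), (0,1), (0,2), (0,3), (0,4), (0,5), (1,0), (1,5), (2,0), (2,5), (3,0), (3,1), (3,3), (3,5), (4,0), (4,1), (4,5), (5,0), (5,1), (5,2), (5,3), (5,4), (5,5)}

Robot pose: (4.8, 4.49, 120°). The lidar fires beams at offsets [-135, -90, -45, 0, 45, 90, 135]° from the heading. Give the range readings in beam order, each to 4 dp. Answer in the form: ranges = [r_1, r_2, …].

ranges = [0.2071, 0.2309, 0.5280, 0.5889, 1.9705, 0.9800, 2.5778]

beam 1: φ=-135°, α=345°
  direction (0.9659, -0.2588); cell (4,4); t to first gridline: x 0.2071, y 1.8932 (then +1.0353 / +3.8637)
    (5,4) via x @ 0.2071  # hit
  → r_1 = 0.2071
beam 2: φ=-90°, α=30°
  direction (0.8660, 0.5000); cell (4,4); t to first gridline: x 0.2309, y 1.0200 (then +1.1547 / +2.0000)
    (5,4) via x @ 0.2309  # hit
  → r_2 = 0.2309
beam 3: φ=-45°, α=75°
  direction (0.2588, 0.9659); cell (4,4); t to first gridline: x 0.7727, y 0.5280 (then +3.8637 / +1.0353)
    (4,5) via y @ 0.5280  # hit
  → r_3 = 0.5280
beam 4: φ=0°, α=120°
  direction (-0.5000, 0.8660); cell (4,4); t to first gridline: x 1.6000, y 0.5889 (then +2.0000 / +1.1547)
    (4,5) via y @ 0.5889  # hit
  → r_4 = 0.5889
beam 5: φ=45°, α=165°
  direction (-0.9659, 0.2588); cell (4,4); t to first gridline: x 0.8282, y 1.9705 (then +1.0353 / +3.8637)
    (3,4) via x @ 0.8282
    (2,4) via x @ 1.8635
    (2,5) via y @ 1.9705  # hit
  → r_5 = 1.9705
beam 6: φ=90°, α=210°
  direction (-0.8660, -0.5000); cell (4,4); t to first gridline: x 0.9238, y 0.9800 (then +1.1547 / +2.0000)
    (3,4) via x @ 0.9238
    (3,3) via y @ 0.9800  # hit
  → r_6 = 0.9800
beam 7: φ=135°, α=255°
  direction (-0.2588, -0.9659); cell (4,4); t to first gridline: x 3.0910, y 0.5073 (then +3.8637 / +1.0353)
    (4,3) via y @ 0.5073
    (4,2) via y @ 1.5426
    (4,1) via y @ 2.5778  # hit
  → r_7 = 2.5778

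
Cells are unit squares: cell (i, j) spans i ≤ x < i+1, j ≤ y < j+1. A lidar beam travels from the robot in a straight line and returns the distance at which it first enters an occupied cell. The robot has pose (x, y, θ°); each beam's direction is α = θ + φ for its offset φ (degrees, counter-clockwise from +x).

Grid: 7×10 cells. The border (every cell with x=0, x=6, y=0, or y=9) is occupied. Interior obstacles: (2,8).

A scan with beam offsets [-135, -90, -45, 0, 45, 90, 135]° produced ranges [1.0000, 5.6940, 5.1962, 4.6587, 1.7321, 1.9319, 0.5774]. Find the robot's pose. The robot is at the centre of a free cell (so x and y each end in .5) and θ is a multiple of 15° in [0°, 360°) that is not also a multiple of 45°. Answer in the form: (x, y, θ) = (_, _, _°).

The pose lattice has 39·16 = 624 candidates. Test each by forward raycasting.
  (4.5, 4.5, 165°): beam 1 = 1.7321 ≠ 1.0000 ✗
  (3.5, 6.5, 300°): beam 1 = 2.5882 ≠ 1.0000 ✗
  (4.5, 8.5, 300°): beam 1 = 1.5529 ≠ 1.0000 ✗
  (1.5, 5.5, 300°): beam 1 = 0.5176 ≠ 1.0000 ✗
  …
  (1.5, 6.5, 15°): r_1=1.0000, r_2=5.6940, r_3=5.1962, r_4=4.6587, r_5=1.7321, r_6=1.9319, r_7=0.5774 — all match ✓
Only this pose fits every beam.

(x, y, θ) = (1.5, 6.5, 15°)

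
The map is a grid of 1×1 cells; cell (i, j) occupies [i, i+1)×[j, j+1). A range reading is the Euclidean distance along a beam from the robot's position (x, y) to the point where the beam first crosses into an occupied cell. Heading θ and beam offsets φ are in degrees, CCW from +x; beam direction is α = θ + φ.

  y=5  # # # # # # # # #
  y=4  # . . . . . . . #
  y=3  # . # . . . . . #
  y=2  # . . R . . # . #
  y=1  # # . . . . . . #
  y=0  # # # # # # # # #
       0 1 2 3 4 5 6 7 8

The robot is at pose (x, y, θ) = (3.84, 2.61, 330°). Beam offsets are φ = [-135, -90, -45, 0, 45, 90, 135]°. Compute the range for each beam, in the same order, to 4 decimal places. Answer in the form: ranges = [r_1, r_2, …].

beam 1: φ=-135°, α=195°
  d=(-0.9659,-0.2588)  start (3,2)  tX=0.8696 tY=2.3569  stride 1/|dx|=1.0353 1/|dy|=3.8637
    cross x-line → (2,2), t=0.8696
    cross x-line → (1,2), t=1.9049
    cross y-line → (1,1), t=2.3569 (wall)
  → r_1 = 2.3569
beam 2: φ=-90°, α=240°
  d=(-0.5000,-0.8660)  start (3,2)  tX=1.6800 tY=0.7044  stride 1/|dx|=2.0000 1/|dy|=1.1547
    cross y-line → (3,1), t=0.7044
    cross x-line → (2,1), t=1.6800
    cross y-line → (2,0), t=1.8591 (wall)
  → r_2 = 1.8591
beam 3: φ=-45°, α=285°
  d=(0.2588,-0.9659)  start (3,2)  tX=0.6182 tY=0.6315  stride 1/|dx|=3.8637 1/|dy|=1.0353
    cross x-line → (4,2), t=0.6182
    cross y-line → (4,1), t=0.6315
    cross y-line → (4,0), t=1.6668 (wall)
  → r_3 = 1.6668
beam 4: φ=0°, α=330°
  d=(0.8660,-0.5000)  start (3,2)  tX=0.1848 tY=1.2200  stride 1/|dx|=1.1547 1/|dy|=2.0000
    cross x-line → (4,2), t=0.1848
    cross y-line → (4,1), t=1.2200
    cross x-line → (5,1), t=1.3395
    cross x-line → (6,1), t=2.4942
    cross y-line → (6,0), t=3.2200 (wall)
  → r_4 = 3.2200
beam 5: φ=45°, α=15°
  d=(0.9659,0.2588)  start (3,2)  tX=0.1656 tY=1.5068  stride 1/|dx|=1.0353 1/|dy|=3.8637
    cross x-line → (4,2), t=0.1656
    cross x-line → (5,2), t=1.2009
    cross y-line → (5,3), t=1.5068
    cross x-line → (6,3), t=2.2362
    cross x-line → (7,3), t=3.2715
    cross x-line → (8,3), t=4.3067 (wall)
  → r_5 = 4.3067
beam 6: φ=90°, α=60°
  d=(0.5000,0.8660)  start (3,2)  tX=0.3200 tY=0.4503  stride 1/|dx|=2.0000 1/|dy|=1.1547
    cross x-line → (4,2), t=0.3200
    cross y-line → (4,3), t=0.4503
    cross y-line → (4,4), t=1.6050
    cross x-line → (5,4), t=2.3200
    cross y-line → (5,5), t=2.7597 (wall)
  → r_6 = 2.7597
beam 7: φ=135°, α=105°
  d=(-0.2588,0.9659)  start (3,2)  tX=3.2455 tY=0.4038  stride 1/|dx|=3.8637 1/|dy|=1.0353
    cross y-line → (3,3), t=0.4038
    cross y-line → (3,4), t=1.4390
    cross y-line → (3,5), t=2.4743 (wall)
  → r_7 = 2.4743

ranges = [2.3569, 1.8591, 1.6668, 3.2200, 4.3067, 2.7597, 2.4743]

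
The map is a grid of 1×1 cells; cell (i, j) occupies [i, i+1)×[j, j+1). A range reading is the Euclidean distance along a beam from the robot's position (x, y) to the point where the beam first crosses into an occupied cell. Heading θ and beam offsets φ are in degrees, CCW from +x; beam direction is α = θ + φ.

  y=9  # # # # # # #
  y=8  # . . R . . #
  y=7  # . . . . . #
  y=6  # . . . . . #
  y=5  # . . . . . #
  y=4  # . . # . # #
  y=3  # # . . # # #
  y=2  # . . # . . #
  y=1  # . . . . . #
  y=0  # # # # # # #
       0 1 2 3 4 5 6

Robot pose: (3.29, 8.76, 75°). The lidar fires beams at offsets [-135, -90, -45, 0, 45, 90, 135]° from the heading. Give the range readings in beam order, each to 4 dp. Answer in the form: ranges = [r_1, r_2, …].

beam 1: φ=-135°, α=300°
  cosα=0.5000 sinα=-0.8660 | (3,8) | tMaxX 1.4200 tMaxY 0.8776 | tΔX 2.0000 tΔY 1.1547
    t=0.8776 [y] (3,7)
    t=1.4200 [x] (4,7)
    t=2.0323 [y] (4,6)
    t=3.1870 [y] (4,5)
    t=3.4200 [x] (5,5)
    t=4.3417 [y] (5,4) — stop
  → r_1 = 4.3417
beam 2: φ=-90°, α=345°
  cosα=0.9659 sinα=-0.2588 | (3,8) | tMaxX 0.7350 tMaxY 2.9364 | tΔX 1.0353 tΔY 3.8637
    t=0.7350 [x] (4,8)
    t=1.7703 [x] (5,8)
    t=2.8056 [x] (6,8) — stop
  → r_2 = 2.8056
beam 3: φ=-45°, α=30°
  cosα=0.8660 sinα=0.5000 | (3,8) | tMaxX 0.8198 tMaxY 0.4800 | tΔX 1.1547 tΔY 2.0000
    t=0.4800 [y] (3,9) — stop
  → r_3 = 0.4800
beam 4: φ=0°, α=75°
  cosα=0.2588 sinα=0.9659 | (3,8) | tMaxX 2.7432 tMaxY 0.2485 | tΔX 3.8637 tΔY 1.0353
    t=0.2485 [y] (3,9) — stop
  → r_4 = 0.2485
beam 5: φ=45°, α=120°
  cosα=-0.5000 sinα=0.8660 | (3,8) | tMaxX 0.5800 tMaxY 0.2771 | tΔX 2.0000 tΔY 1.1547
    t=0.2771 [y] (3,9) — stop
  → r_5 = 0.2771
beam 6: φ=90°, α=165°
  cosα=-0.9659 sinα=0.2588 | (3,8) | tMaxX 0.3002 tMaxY 0.9273 | tΔX 1.0353 tΔY 3.8637
    t=0.3002 [x] (2,8)
    t=0.9273 [y] (2,9) — stop
  → r_6 = 0.9273
beam 7: φ=135°, α=210°
  cosα=-0.8660 sinα=-0.5000 | (3,8) | tMaxX 0.3349 tMaxY 1.5200 | tΔX 1.1547 tΔY 2.0000
    t=0.3349 [x] (2,8)
    t=1.4896 [x] (1,8)
    t=1.5200 [y] (1,7)
    t=2.6443 [x] (0,7) — stop
  → r_7 = 2.6443

ranges = [4.3417, 2.8056, 0.4800, 0.2485, 0.2771, 0.9273, 2.6443]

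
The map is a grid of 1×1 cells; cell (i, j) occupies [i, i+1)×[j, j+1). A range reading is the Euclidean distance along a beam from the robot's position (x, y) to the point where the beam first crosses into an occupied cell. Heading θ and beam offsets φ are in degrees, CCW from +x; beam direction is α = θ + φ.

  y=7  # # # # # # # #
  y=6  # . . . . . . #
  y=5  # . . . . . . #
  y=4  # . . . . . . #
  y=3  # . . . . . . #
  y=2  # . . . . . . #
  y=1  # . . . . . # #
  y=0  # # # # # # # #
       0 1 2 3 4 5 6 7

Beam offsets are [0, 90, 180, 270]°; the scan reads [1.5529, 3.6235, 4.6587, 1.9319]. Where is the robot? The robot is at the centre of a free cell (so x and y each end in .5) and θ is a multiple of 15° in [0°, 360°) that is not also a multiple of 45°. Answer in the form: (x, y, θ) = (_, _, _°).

Candidates: 35 free-cell centres × 16 headings = 560 poses. Raycast each; keep the one whose scan matches to 4 dp.
  (1.5, 6.5, 75°): beam 1 = 0.5176 ≠ 1.5529 ✗
  (5.5, 3.5, 30°): beam 1 = 1.7321 ≠ 1.5529 ✗
  (5.5, 6.5, 30°): beam 1 = 1.0000 ≠ 1.5529 ✗
  (2.5, 4.5, 105°): beam 1 = 2.5882 ≠ 1.5529 ✗
  (4.5, 3.5, 165°): beam 1 = 3.6235 ≠ 1.5529 ✗
  …
  (5.5, 3.5, 15°): r_1=1.5529, r_2=3.6235, r_3=4.6587, r_4=1.9319 — all match ✓
Only this pose fits every beam.

(x, y, θ) = (5.5, 3.5, 15°)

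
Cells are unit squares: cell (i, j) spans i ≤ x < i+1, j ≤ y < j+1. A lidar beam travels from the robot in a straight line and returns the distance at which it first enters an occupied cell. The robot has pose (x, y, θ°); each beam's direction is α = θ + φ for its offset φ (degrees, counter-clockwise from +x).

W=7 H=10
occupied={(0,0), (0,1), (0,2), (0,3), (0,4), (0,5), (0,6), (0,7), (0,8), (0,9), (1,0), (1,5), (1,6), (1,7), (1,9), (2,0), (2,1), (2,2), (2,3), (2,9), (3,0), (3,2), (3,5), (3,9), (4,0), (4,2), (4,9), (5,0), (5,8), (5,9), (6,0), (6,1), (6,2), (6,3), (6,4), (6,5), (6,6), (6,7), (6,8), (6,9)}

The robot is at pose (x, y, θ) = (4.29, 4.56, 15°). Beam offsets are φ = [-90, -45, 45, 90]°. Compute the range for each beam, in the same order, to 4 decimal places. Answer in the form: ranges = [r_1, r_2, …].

ranges = [1.6150, 1.9745, 3.4200, 1.1205]

beam 1: φ=-90°, α=285°
  dir = (cos 285°, sin 285°) = (0.2588, -0.9659); from cell (4,4)
  next x-line at t=2.7432, next y-line at t=0.5798; Δt_x=3.8637, Δt_y=1.0353
    y: enter (4,3) at t=0.5798
    y: enter (4,2) at t=1.6150 ← occupied
  → r_1 = 1.6150
beam 2: φ=-45°, α=330°
  dir = (cos 330°, sin 330°) = (0.8660, -0.5000); from cell (4,4)
  next x-line at t=0.8198, next y-line at t=1.1200; Δt_x=1.1547, Δt_y=2.0000
    x: enter (5,4) at t=0.8198
    y: enter (5,3) at t=1.1200
    x: enter (6,3) at t=1.9745 ← occupied
  → r_2 = 1.9745
beam 3: φ=45°, α=60°
  dir = (cos 60°, sin 60°) = (0.5000, 0.8660); from cell (4,4)
  next x-line at t=1.4200, next y-line at t=0.5081; Δt_x=2.0000, Δt_y=1.1547
    y: enter (4,5) at t=0.5081
    x: enter (5,5) at t=1.4200
    y: enter (5,6) at t=1.6628
    y: enter (5,7) at t=2.8175
    x: enter (6,7) at t=3.4200 ← occupied
  → r_3 = 3.4200
beam 4: φ=90°, α=105°
  dir = (cos 105°, sin 105°) = (-0.2588, 0.9659); from cell (4,4)
  next x-line at t=1.1205, next y-line at t=0.4555; Δt_x=3.8637, Δt_y=1.0353
    y: enter (4,5) at t=0.4555
    x: enter (3,5) at t=1.1205 ← occupied
  → r_4 = 1.1205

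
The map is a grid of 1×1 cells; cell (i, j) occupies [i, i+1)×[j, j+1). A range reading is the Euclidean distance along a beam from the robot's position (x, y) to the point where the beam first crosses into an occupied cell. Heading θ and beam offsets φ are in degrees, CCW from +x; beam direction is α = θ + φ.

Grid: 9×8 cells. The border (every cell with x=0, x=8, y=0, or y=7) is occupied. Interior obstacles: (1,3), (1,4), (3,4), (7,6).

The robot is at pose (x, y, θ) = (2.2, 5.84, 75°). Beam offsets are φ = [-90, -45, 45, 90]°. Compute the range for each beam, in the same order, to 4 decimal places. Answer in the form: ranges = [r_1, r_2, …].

ranges = [6.0046, 2.3200, 1.3395, 1.2423]

beam 1: φ=-90°, α=345°
  direction (0.9659, -0.2588); cell (2,5); t to first gridline: x 0.8282, y 3.2455 (then +1.0353 / +3.8637)
    (3,5) via x @ 0.8282
    (4,5) via x @ 1.8635
    (5,5) via x @ 2.8988
    (5,4) via y @ 3.2455
    (6,4) via x @ 3.9340
    (7,4) via x @ 4.9693
    (8,4) via x @ 6.0046  # hit
  → r_1 = 6.0046
beam 2: φ=-45°, α=30°
  direction (0.8660, 0.5000); cell (2,5); t to first gridline: x 0.9238, y 0.3200 (then +1.1547 / +2.0000)
    (2,6) via y @ 0.3200
    (3,6) via x @ 0.9238
    (4,6) via x @ 2.0785
    (4,7) via y @ 2.3200  # hit
  → r_2 = 2.3200
beam 3: φ=45°, α=120°
  direction (-0.5000, 0.8660); cell (2,5); t to first gridline: x 0.4000, y 0.1848 (then +2.0000 / +1.1547)
    (2,6) via y @ 0.1848
    (1,6) via x @ 0.4000
    (1,7) via y @ 1.3395  # hit
  → r_3 = 1.3395
beam 4: φ=90°, α=165°
  direction (-0.9659, 0.2588); cell (2,5); t to first gridline: x 0.2071, y 0.6182 (then +1.0353 / +3.8637)
    (1,5) via x @ 0.2071
    (1,6) via y @ 0.6182
    (0,6) via x @ 1.2423  # hit
  → r_4 = 1.2423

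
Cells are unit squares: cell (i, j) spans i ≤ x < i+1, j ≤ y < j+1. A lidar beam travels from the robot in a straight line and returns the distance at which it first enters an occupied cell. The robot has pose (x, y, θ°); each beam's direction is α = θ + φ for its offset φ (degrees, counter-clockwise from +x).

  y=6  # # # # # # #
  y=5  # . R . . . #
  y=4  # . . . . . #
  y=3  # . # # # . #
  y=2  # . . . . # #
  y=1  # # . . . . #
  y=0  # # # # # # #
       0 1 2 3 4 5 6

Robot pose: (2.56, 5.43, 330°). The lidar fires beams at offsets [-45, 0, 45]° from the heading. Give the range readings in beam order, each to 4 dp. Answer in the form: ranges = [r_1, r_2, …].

beam 1: φ=-45°, α=285°
  cosα=0.2588 sinα=-0.9659 | (2,5) | tMaxX 1.7000 tMaxY 0.4452 | tΔX 3.8637 tΔY 1.0353
    t=0.4452 [y] (2,4)
    t=1.4804 [y] (2,3) — stop
  → r_1 = 1.4804
beam 2: φ=0°, α=330°
  cosα=0.8660 sinα=-0.5000 | (2,5) | tMaxX 0.5081 tMaxY 0.8600 | tΔX 1.1547 tΔY 2.0000
    t=0.5081 [x] (3,5)
    t=0.8600 [y] (3,4)
    t=1.6628 [x] (4,4)
    t=2.8175 [x] (5,4)
    t=2.8600 [y] (5,3)
    t=3.9722 [x] (6,3) — stop
  → r_2 = 3.9722
beam 3: φ=45°, α=15°
  cosα=0.9659 sinα=0.2588 | (2,5) | tMaxX 0.4555 tMaxY 2.2023 | tΔX 1.0353 tΔY 3.8637
    t=0.4555 [x] (3,5)
    t=1.4908 [x] (4,5)
    t=2.2023 [y] (4,6) — stop
  → r_3 = 2.2023

ranges = [1.4804, 3.9722, 2.2023]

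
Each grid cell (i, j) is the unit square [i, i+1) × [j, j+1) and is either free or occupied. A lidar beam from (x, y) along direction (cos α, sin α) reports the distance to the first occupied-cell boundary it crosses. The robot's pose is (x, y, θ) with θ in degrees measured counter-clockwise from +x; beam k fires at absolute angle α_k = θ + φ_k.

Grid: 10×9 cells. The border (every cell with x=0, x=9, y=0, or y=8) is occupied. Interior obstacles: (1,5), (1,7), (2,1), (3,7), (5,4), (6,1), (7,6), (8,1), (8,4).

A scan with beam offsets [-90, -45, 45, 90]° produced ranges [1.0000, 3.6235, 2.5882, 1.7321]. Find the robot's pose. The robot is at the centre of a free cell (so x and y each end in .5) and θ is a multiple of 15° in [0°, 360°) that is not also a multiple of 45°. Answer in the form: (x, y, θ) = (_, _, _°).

The pose lattice has 47·16 = 752 candidates. Test each by forward raycasting.
  (6.5, 7.5, 195°): beam 1 = 0.5176 ≠ 1.0000 ✗
  (4.5, 3.5, 330°): beam 1 = 2.8868 ≠ 1.0000 ✗
  (5.5, 3.5, 255°): beam 1 = 4.6587 ≠ 1.0000 ✗
  …
  (4.5, 5.5, 30°): r_1=1.0000, r_2=3.6235, r_3=2.5882, r_4=1.7321 — all match ✓
No second candidate reproduces the full scan.

(x, y, θ) = (4.5, 5.5, 30°)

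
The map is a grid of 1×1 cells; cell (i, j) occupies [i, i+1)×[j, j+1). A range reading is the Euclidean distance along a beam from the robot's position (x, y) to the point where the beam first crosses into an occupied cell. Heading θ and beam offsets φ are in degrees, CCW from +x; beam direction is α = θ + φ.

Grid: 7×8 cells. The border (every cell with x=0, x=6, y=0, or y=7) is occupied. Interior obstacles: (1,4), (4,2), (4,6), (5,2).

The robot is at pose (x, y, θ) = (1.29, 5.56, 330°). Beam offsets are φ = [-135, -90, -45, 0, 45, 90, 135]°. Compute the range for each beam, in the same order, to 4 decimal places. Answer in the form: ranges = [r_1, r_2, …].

ranges = [0.3002, 0.5800, 0.5798, 5.1200, 2.8056, 1.6628, 1.1205]

beam 1: φ=-135°, α=195°
  dir = (cos 195°, sin 195°) = (-0.9659, -0.2588); from cell (1,5)
  next x-line at t=0.3002, next y-line at t=2.1637; Δt_x=1.0353, Δt_y=3.8637
    x: enter (0,5) at t=0.3002 ← occupied
  → r_1 = 0.3002
beam 2: φ=-90°, α=240°
  dir = (cos 240°, sin 240°) = (-0.5000, -0.8660); from cell (1,5)
  next x-line at t=0.5800, next y-line at t=0.6466; Δt_x=2.0000, Δt_y=1.1547
    x: enter (0,5) at t=0.5800 ← occupied
  → r_2 = 0.5800
beam 3: φ=-45°, α=285°
  dir = (cos 285°, sin 285°) = (0.2588, -0.9659); from cell (1,5)
  next x-line at t=2.7432, next y-line at t=0.5798; Δt_x=3.8637, Δt_y=1.0353
    y: enter (1,4) at t=0.5798 ← occupied
  → r_3 = 0.5798
beam 4: φ=0°, α=330°
  dir = (cos 330°, sin 330°) = (0.8660, -0.5000); from cell (1,5)
  next x-line at t=0.8198, next y-line at t=1.1200; Δt_x=1.1547, Δt_y=2.0000
    x: enter (2,5) at t=0.8198
    y: enter (2,4) at t=1.1200
    x: enter (3,4) at t=1.9745
    y: enter (3,3) at t=3.1200
    x: enter (4,3) at t=3.1292
    x: enter (5,3) at t=4.2839
    y: enter (5,2) at t=5.1200 ← occupied
  → r_4 = 5.1200
beam 5: φ=45°, α=15°
  dir = (cos 15°, sin 15°) = (0.9659, 0.2588); from cell (1,5)
  next x-line at t=0.7350, next y-line at t=1.7000; Δt_x=1.0353, Δt_y=3.8637
    x: enter (2,5) at t=0.7350
    y: enter (2,6) at t=1.7000
    x: enter (3,6) at t=1.7703
    x: enter (4,6) at t=2.8056 ← occupied
  → r_5 = 2.8056
beam 6: φ=90°, α=60°
  dir = (cos 60°, sin 60°) = (0.5000, 0.8660); from cell (1,5)
  next x-line at t=1.4200, next y-line at t=0.5081; Δt_x=2.0000, Δt_y=1.1547
    y: enter (1,6) at t=0.5081
    x: enter (2,6) at t=1.4200
    y: enter (2,7) at t=1.6628 ← occupied
  → r_6 = 1.6628
beam 7: φ=135°, α=105°
  dir = (cos 105°, sin 105°) = (-0.2588, 0.9659); from cell (1,5)
  next x-line at t=1.1205, next y-line at t=0.4555; Δt_x=3.8637, Δt_y=1.0353
    y: enter (1,6) at t=0.4555
    x: enter (0,6) at t=1.1205 ← occupied
  → r_7 = 1.1205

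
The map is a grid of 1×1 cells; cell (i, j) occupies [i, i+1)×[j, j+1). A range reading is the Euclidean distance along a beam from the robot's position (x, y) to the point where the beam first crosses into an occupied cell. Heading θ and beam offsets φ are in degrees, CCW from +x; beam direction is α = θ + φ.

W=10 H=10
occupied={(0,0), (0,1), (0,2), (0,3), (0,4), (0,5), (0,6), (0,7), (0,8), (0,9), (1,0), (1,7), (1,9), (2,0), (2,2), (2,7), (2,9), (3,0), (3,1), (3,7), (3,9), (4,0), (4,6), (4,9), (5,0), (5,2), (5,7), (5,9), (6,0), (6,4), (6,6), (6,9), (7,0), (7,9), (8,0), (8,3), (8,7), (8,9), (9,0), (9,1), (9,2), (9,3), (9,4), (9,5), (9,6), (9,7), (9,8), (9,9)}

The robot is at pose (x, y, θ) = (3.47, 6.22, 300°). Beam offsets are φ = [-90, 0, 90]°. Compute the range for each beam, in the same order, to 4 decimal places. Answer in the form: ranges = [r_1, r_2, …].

beam 1: φ=-90°, α=210°
  d=(-0.8660,-0.5000)  start (3,6)  tX=0.5427 tY=0.4400  stride 1/|dx|=1.1547 1/|dy|=2.0000
    cross y-line → (3,5), t=0.4400
    cross x-line → (2,5), t=0.5427
    cross x-line → (1,5), t=1.6974
    cross y-line → (1,4), t=2.4400
    cross x-line → (0,4), t=2.8521 (wall)
  → r_1 = 2.8521
beam 2: φ=0°, α=300°
  d=(0.5000,-0.8660)  start (3,6)  tX=1.0600 tY=0.2540  stride 1/|dx|=2.0000 1/|dy|=1.1547
    cross y-line → (3,5), t=0.2540
    cross x-line → (4,5), t=1.0600
    cross y-line → (4,4), t=1.4087
    cross y-line → (4,3), t=2.5634
    cross x-line → (5,3), t=3.0600
    cross y-line → (5,2), t=3.7181 (wall)
  → r_2 = 3.7181
beam 3: φ=90°, α=30°
  d=(0.8660,0.5000)  start (3,6)  tX=0.6120 tY=1.5600  stride 1/|dx|=1.1547 1/|dy|=2.0000
    cross x-line → (4,6), t=0.6120 (wall)
  → r_3 = 0.6120

ranges = [2.8521, 3.7181, 0.6120]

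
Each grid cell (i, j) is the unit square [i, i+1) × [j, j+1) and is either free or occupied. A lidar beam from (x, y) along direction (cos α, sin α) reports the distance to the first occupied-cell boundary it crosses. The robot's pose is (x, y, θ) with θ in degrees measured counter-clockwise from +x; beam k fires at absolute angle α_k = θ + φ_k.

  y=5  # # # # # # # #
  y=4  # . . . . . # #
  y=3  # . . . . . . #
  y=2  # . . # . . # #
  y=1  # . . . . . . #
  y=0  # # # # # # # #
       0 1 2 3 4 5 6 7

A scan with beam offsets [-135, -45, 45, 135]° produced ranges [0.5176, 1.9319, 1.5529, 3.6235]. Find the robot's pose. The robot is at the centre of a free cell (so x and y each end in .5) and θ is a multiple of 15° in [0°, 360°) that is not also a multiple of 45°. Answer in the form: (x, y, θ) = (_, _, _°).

Enumerate (i+0.5, j+0.5, θ) over the 21 free cells and 16 admissible headings. For each, cast all 4 beams and compare to the given ranges.
  (5.5, 1.5, 285°): beam 1 = 1.7321 ≠ 0.5176 ✗
  (3.5, 3.5, 285°): beam 1 = 2.8868 ≠ 0.5176 ✗
  (3.5, 3.5, 120°): beam 1 = 2.5882 ≠ 0.5176 ✗
  …
  (3.5, 4.5, 210°): r_1=0.5176, r_2=1.9319, r_3=1.5529, r_4=3.6235 — all match ✓
No second candidate reproduces the full scan.

(x, y, θ) = (3.5, 4.5, 210°)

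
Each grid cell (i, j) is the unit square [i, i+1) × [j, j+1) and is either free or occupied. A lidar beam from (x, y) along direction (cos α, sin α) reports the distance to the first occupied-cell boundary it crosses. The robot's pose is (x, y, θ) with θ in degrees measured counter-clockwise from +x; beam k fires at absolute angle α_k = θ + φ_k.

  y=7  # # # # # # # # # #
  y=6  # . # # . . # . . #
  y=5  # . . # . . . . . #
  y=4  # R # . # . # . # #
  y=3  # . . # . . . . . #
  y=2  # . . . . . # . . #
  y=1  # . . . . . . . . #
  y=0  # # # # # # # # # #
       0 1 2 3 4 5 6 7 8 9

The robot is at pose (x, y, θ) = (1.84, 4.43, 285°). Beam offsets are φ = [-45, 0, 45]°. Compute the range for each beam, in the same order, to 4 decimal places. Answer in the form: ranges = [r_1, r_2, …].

beam 1: φ=-45°, α=240°
  dir = (cos 240°, sin 240°) = (-0.5000, -0.8660); from cell (1,4)
  next x-line at t=1.6800, next y-line at t=0.4965; Δt_x=2.0000, Δt_y=1.1547
    y: enter (1,3) at t=0.4965
    y: enter (1,2) at t=1.6512
    x: enter (0,2) at t=1.6800 ← occupied
  → r_1 = 1.6800
beam 2: φ=0°, α=285°
  dir = (cos 285°, sin 285°) = (0.2588, -0.9659); from cell (1,4)
  next x-line at t=0.6182, next y-line at t=0.4452; Δt_x=3.8637, Δt_y=1.0353
    y: enter (1,3) at t=0.4452
    x: enter (2,3) at t=0.6182
    y: enter (2,2) at t=1.4804
    y: enter (2,1) at t=2.5157
    y: enter (2,0) at t=3.5510 ← occupied
  → r_2 = 3.5510
beam 3: φ=45°, α=330°
  dir = (cos 330°, sin 330°) = (0.8660, -0.5000); from cell (1,4)
  next x-line at t=0.1848, next y-line at t=0.8600; Δt_x=1.1547, Δt_y=2.0000
    x: enter (2,4) at t=0.1848 ← occupied
  → r_3 = 0.1848

ranges = [1.6800, 3.5510, 0.1848]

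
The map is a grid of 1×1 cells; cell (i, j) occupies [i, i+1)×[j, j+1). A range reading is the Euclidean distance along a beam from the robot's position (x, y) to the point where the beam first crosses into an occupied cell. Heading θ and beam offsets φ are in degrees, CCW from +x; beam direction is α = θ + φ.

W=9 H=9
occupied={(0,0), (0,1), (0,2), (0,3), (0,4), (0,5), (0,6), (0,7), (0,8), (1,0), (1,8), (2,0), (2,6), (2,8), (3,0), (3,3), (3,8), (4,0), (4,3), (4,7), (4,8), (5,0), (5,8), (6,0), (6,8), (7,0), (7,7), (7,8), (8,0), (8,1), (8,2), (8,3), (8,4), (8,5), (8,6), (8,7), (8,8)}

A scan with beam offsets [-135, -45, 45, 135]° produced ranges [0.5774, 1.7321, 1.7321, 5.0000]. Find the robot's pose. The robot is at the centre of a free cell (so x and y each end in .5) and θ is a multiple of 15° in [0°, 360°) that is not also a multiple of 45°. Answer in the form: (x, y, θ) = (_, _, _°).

(x, y, θ) = (2.5, 5.5, 255°)

Candidates: 44 free-cell centres × 16 headings = 704 poses. Raycast each; keep the one whose scan matches to 4 dp.
  (2.5, 7.5, 60°): beam 1 = 0.5176 ≠ 0.5774 ✗
  (6.5, 1.5, 240°): beam 1 = 5.7956 ≠ 0.5774 ✗
  (1.5, 2.5, 210°): beam 1 = 3.6235 ≠ 0.5774 ✗
  …
  (2.5, 5.5, 255°): r_1=0.5774, r_2=1.7321, r_3=1.7321, r_4=5.0000 — all match ✓
No second candidate reproduces the full scan.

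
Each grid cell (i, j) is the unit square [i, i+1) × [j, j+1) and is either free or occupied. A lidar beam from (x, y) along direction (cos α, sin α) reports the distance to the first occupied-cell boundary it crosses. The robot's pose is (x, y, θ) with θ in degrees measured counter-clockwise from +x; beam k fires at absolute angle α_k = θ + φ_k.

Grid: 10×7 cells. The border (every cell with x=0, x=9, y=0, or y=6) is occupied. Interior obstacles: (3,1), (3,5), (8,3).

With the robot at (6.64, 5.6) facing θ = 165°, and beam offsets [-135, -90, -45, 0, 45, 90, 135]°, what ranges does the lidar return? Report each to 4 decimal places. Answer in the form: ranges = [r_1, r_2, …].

ranges = [0.8000, 0.4141, 0.4619, 1.5455, 6.5125, 4.7623, 2.7200]

beam 1: φ=-135°, α=30°
  d=(0.8660,0.5000)  start (6,5)  tX=0.4157 tY=0.8000  stride 1/|dx|=1.1547 1/|dy|=2.0000
    cross x-line → (7,5), t=0.4157
    cross y-line → (7,6), t=0.8000 (wall)
  → r_1 = 0.8000
beam 2: φ=-90°, α=75°
  d=(0.2588,0.9659)  start (6,5)  tX=1.3909 tY=0.4141  stride 1/|dx|=3.8637 1/|dy|=1.0353
    cross y-line → (6,6), t=0.4141 (wall)
  → r_2 = 0.4141
beam 3: φ=-45°, α=120°
  d=(-0.5000,0.8660)  start (6,5)  tX=1.2800 tY=0.4619  stride 1/|dx|=2.0000 1/|dy|=1.1547
    cross y-line → (6,6), t=0.4619 (wall)
  → r_3 = 0.4619
beam 4: φ=0°, α=165°
  d=(-0.9659,0.2588)  start (6,5)  tX=0.6626 tY=1.5455  stride 1/|dx|=1.0353 1/|dy|=3.8637
    cross x-line → (5,5), t=0.6626
    cross y-line → (5,6), t=1.5455 (wall)
  → r_4 = 1.5455
beam 5: φ=45°, α=210°
  d=(-0.8660,-0.5000)  start (6,5)  tX=0.7390 tY=1.2000  stride 1/|dx|=1.1547 1/|dy|=2.0000
    cross x-line → (5,5), t=0.7390
    cross y-line → (5,4), t=1.2000
    cross x-line → (4,4), t=1.8937
    cross x-line → (3,4), t=3.0484
    cross y-line → (3,3), t=3.2000
    cross x-line → (2,3), t=4.2031
    cross y-line → (2,2), t=5.2000
    cross x-line → (1,2), t=5.3578
    cross x-line → (0,2), t=6.5125 (wall)
  → r_5 = 6.5125
beam 6: φ=90°, α=255°
  d=(-0.2588,-0.9659)  start (6,5)  tX=2.4728 tY=0.6212  stride 1/|dx|=3.8637 1/|dy|=1.0353
    cross y-line → (6,4), t=0.6212
    cross y-line → (6,3), t=1.6564
    cross x-line → (5,3), t=2.4728
    cross y-line → (5,2), t=2.6917
    cross y-line → (5,1), t=3.7270
    cross y-line → (5,0), t=4.7623 (wall)
  → r_6 = 4.7623
beam 7: φ=135°, α=300°
  d=(0.5000,-0.8660)  start (6,5)  tX=0.7200 tY=0.6928  stride 1/|dx|=2.0000 1/|dy|=1.1547
    cross y-line → (6,4), t=0.6928
    cross x-line → (7,4), t=0.7200
    cross y-line → (7,3), t=1.8475
    cross x-line → (8,3), t=2.7200 (wall)
  → r_7 = 2.7200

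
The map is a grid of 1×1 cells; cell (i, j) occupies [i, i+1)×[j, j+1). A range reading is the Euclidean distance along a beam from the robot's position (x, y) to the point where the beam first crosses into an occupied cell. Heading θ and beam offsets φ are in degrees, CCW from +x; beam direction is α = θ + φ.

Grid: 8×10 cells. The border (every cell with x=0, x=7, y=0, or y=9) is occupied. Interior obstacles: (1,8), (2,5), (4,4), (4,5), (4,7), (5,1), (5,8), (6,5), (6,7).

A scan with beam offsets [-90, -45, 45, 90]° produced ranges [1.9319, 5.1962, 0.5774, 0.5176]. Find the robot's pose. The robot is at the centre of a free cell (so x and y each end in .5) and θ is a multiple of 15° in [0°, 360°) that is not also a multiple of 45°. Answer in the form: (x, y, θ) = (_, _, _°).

(x, y, θ) = (5.5, 2.5, 195°)

Candidates: 39 free-cell centres × 16 headings = 624 poses. Raycast each; keep the one whose scan matches to 4 dp.
  (5.5, 5.5, 30°): beam 1 = 3.0000 ≠ 1.9319 ✗
  (3.5, 6.5, 195°): beam 1 = 2.5882 ≠ 1.9319 ✗
  (6.5, 1.5, 330°): beam 1 = 0.5774 ≠ 1.9319 ✗
  …
  (5.5, 2.5, 195°): r_1=1.9319, r_2=5.1962, r_3=0.5774, r_4=0.5176 — all match ✓
Unique over the lattice → pose = (5.5, 2.5, 195°).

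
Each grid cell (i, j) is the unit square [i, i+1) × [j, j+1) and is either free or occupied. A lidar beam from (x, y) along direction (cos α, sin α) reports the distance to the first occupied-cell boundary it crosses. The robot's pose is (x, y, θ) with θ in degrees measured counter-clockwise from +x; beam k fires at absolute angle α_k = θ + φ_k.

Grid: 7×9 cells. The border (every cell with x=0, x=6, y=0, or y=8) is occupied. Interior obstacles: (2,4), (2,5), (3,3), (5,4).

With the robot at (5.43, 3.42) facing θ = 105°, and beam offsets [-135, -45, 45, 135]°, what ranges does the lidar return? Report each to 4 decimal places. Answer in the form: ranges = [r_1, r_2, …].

beam 1: φ=-135°, α=330°
  direction (0.8660, -0.5000); cell (5,3); t to first gridline: x 0.6582, y 0.8400 (then +1.1547 / +2.0000)
    (6,3) via x @ 0.6582  # hit
  → r_1 = 0.6582
beam 2: φ=-45°, α=60°
  direction (0.5000, 0.8660); cell (5,3); t to first gridline: x 1.1400, y 0.6697 (then +2.0000 / +1.1547)
    (5,4) via y @ 0.6697  # hit
  → r_2 = 0.6697
beam 3: φ=45°, α=150°
  direction (-0.8660, 0.5000); cell (5,3); t to first gridline: x 0.4965, y 1.1600 (then +1.1547 / +2.0000)
    (4,3) via x @ 0.4965
    (4,4) via y @ 1.1600
    (3,4) via x @ 1.6512
    (2,4) via x @ 2.8059  # hit
  → r_3 = 2.8059
beam 4: φ=135°, α=240°
  direction (-0.5000, -0.8660); cell (5,3); t to first gridline: x 0.8600, y 0.4850 (then +2.0000 / +1.1547)
    (5,2) via y @ 0.4850
    (4,2) via x @ 0.8600
    (4,1) via y @ 1.6397
    (4,0) via y @ 2.7944  # hit
  → r_4 = 2.7944

ranges = [0.6582, 0.6697, 2.8059, 2.7944]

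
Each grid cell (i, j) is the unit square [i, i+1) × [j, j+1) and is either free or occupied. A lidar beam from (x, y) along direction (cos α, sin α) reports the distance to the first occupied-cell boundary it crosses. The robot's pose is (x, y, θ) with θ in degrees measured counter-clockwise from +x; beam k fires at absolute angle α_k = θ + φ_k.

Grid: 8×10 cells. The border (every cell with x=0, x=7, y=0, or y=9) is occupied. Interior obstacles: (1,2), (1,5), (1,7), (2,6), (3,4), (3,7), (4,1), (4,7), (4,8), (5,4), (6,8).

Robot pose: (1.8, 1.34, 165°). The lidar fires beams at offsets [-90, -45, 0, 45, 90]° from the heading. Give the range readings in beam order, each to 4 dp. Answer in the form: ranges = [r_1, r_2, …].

ranges = [0.6833, 0.7621, 0.8282, 0.6800, 0.3520]

beam 1: φ=-90°, α=75°
  cosα=0.2588 sinα=0.9659 | (1,1) | tMaxX 0.7727 tMaxY 0.6833 | tΔX 3.8637 tΔY 1.0353
    t=0.6833 [y] (1,2) — stop
  → r_1 = 0.6833
beam 2: φ=-45°, α=120°
  cosα=-0.5000 sinα=0.8660 | (1,1) | tMaxX 1.6000 tMaxY 0.7621 | tΔX 2.0000 tΔY 1.1547
    t=0.7621 [y] (1,2) — stop
  → r_2 = 0.7621
beam 3: φ=0°, α=165°
  cosα=-0.9659 sinα=0.2588 | (1,1) | tMaxX 0.8282 tMaxY 2.5500 | tΔX 1.0353 tΔY 3.8637
    t=0.8282 [x] (0,1) — stop
  → r_3 = 0.8282
beam 4: φ=45°, α=210°
  cosα=-0.8660 sinα=-0.5000 | (1,1) | tMaxX 0.9238 tMaxY 0.6800 | tΔX 1.1547 tΔY 2.0000
    t=0.6800 [y] (1,0) — stop
  → r_4 = 0.6800
beam 5: φ=90°, α=255°
  cosα=-0.2588 sinα=-0.9659 | (1,1) | tMaxX 3.0910 tMaxY 0.3520 | tΔX 3.8637 tΔY 1.0353
    t=0.3520 [y] (1,0) — stop
  → r_5 = 0.3520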